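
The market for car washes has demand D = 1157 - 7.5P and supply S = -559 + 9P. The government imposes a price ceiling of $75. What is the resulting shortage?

Shortage = 478.5

Equilibrium price would be P* = 104, so the ceiling at 75 binds.
At P = 75: D = 1157 − 7.5(75) = 594.5, S = -559 + 9(75) = 116.
Shortage = 594.5 − 116 = 478.5.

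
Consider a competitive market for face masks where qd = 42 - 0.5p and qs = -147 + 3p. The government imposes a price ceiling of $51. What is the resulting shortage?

Equilibrium price would be p* = 54, so the ceiling at 51 binds.
At p = 51: qd = 42 − 0.5(51) = 16.5, qs = -147 + 3(51) = 6.
Shortage = 16.5 − 6 = 10.5.

Shortage = 10.5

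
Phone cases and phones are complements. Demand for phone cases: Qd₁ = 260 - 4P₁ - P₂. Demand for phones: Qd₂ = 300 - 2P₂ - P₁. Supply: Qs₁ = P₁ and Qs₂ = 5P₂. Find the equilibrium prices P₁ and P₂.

Market 1: 260 - 4P₁ - P₂ = P₁ → 5P₁ + P₂ = 260.
Market 2: 7P₂ + P₁ = 300.
Eliminating P₂: 7×(1) − 1×(2) gives 34P₁ = 1520, so P₁ = 760/17.
Back-substitute into (2): P₂ = (300 − 1×760/17) / 7 = 620/17.

P₁ = 760/17, P₂ = 620/17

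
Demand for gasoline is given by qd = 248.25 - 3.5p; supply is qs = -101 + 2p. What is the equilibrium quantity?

q* = 26

Set qd = qs: 248.25 - 3.5p = -101 + 2p.
349.25 = 5.5p, so p* = 63.5.
q* = 248.25 − 3.5(63.5) = 26.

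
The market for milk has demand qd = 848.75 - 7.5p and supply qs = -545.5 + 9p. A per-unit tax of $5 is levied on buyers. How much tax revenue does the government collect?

Tax revenue = 10700/11

Pre-tax equilibrium: p* = 84.5, q* = 215.
Tax on buyers shifts demand to qd = 848.75 − 7.5(p + 5) = 811.25 - 7.5p.
811.25 - 7.5p = -545.5 + 9p gives seller price ps = 1809/22; buyers pay pb = 1809/22 + 5 = 1919/22.
New quantity: q = 848.75 − 7.5(1919/22) = 2140/11.
Revenue = 5 × 2140/11 = 10700/11.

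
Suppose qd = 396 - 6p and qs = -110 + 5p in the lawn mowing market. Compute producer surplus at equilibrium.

Equilibrium: 396 - 6p = -110 + 5p gives p* = 46, q* = 120.
Supply starts at p = 22 (where qs = 0).
PS = ½(46 − 22)(120) = 1440.

Producer surplus = 1440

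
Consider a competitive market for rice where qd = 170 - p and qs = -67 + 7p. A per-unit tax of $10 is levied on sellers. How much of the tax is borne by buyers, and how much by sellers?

Pre-tax equilibrium: p* = 29.625, q* = 140.375.
Tax on sellers shifts supply to qs = -67 + 7(p − 10) = -137 + 7p.
170 - p = -137 + 7p gives buyer price pb = 38.375; sellers receive ps = 38.375 − 10 = 28.375.
New quantity: q = 170 − 1(38.375) = 131.625.
Buyer burden = 38.375 − 29.625 = 8.75; seller burden = 29.625 − 28.375 = 1.25.

Buyers bear $8.75, sellers bear $1.25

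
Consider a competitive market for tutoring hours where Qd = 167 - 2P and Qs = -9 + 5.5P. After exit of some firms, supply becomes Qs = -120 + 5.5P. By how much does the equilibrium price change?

ΔP = 14.8

Original equilibrium: P* = 352/15, Q* = 1801/15.
New equilibrium: 167 - 2P = -120 + 5.5P, so 287 = 7.5P and P' = 574/15; Q' = 167 − 2(574/15) = 1357/15.
Change in price: 574/15 − 352/15 = 14.8.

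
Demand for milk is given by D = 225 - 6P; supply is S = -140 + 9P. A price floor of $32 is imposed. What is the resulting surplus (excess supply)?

Equilibrium price would be P* = 73/3, so the floor at 32 binds.
At P = 32: D = 33, S = 148.
Surplus = 148 − 33 = 115.

Surplus = 115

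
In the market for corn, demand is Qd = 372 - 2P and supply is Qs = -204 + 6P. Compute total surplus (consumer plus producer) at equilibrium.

Equilibrium: 372 - 2P = -204 + 6P gives P* = 72, Q* = 228.
Demand choke price: P = 186; supply starts at P = 34.
CS = ½(186 − 72)(228) = 12996; PS = ½(72 − 34)(228) = 4332.

Total surplus = 17328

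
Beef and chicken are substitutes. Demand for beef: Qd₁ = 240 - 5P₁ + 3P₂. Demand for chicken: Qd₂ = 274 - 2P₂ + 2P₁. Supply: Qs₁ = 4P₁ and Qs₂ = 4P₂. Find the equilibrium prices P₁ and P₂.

Market 1: 240 - 5P₁ + 3P₂ = 4P₁ → 9P₁ - 3P₂ = 240.
Market 2: 6P₂ - 2P₁ = 274.
Eliminating P₂: 6×(1) + 3×(2) gives 48P₁ = 2262, so P₁ = 47.125.
Back-substitute into (2): P₂ = (274 + 2×47.125) / 6 = 61.375.

P₁ = 47.125, P₂ = 61.375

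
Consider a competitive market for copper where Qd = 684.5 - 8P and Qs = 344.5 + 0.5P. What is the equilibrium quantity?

Q* = 364.5

Set Qd = Qs: 684.5 - 8P = 344.5 + 0.5P.
340 = 8.5P, so P* = 40.
Q* = 684.5 − 8(40) = 364.5.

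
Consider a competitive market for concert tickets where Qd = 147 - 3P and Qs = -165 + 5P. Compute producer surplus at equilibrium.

Equilibrium: 147 - 3P = -165 + 5P gives P* = 39, Q* = 30.
Supply starts at P = 33 (where Qs = 0).
PS = ½(39 − 33)(30) = 90.

Producer surplus = 90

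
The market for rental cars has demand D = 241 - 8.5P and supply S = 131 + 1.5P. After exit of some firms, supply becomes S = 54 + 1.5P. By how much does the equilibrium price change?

Original equilibrium: P* = 11, Q* = 147.5.
New equilibrium: 241 - 8.5P = 54 + 1.5P, so 187 = 10P and P' = 18.7; Q' = 241 − 8.5(18.7) = 82.05.
Change in price: 18.7 − 11 = 7.7.

ΔP = 7.7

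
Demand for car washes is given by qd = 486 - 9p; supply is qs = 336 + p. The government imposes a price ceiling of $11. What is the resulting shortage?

Equilibrium price would be p* = 15, so the ceiling at 11 binds.
At p = 11: qd = 486 − 9(11) = 387, qs = 336 + 1(11) = 347.
Shortage = 387 − 347 = 40.

Shortage = 40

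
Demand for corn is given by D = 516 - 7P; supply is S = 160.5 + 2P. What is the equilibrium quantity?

Q* = 239.5

Set D = S: 516 - 7P = 160.5 + 2P.
355.5 = 9P, so P* = 39.5.
Q* = 516 − 7(39.5) = 239.5.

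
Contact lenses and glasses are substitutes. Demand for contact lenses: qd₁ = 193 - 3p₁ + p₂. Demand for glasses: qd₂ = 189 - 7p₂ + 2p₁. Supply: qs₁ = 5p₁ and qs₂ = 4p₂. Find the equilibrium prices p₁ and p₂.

p₁ = 1156/43, p₂ = 949/43

Market 1: 193 - 3p₁ + p₂ = 5p₁ → 8p₁ - p₂ = 193.
Market 2: 11p₂ - 2p₁ = 189.
Eliminating p₂: 11×(1) + 1×(2) gives 86p₁ = 2312, so p₁ = 1156/43.
Back-substitute into (2): p₂ = (189 + 2×1156/43) / 11 = 949/43.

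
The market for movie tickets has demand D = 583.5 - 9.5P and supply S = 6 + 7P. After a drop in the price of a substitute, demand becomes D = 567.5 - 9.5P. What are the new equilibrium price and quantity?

P' = 1123/33, Q' = 8059/33

Original equilibrium: P* = 35, Q* = 251.
New equilibrium: 567.5 - 9.5P = 6 + 7P, so 561.5 = 16.5P and P' = 1123/33; Q' = 567.5 − 9.5(1123/33) = 8059/33.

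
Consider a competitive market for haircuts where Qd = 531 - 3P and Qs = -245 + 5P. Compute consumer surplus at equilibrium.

Consumer surplus = 9600

Equilibrium: 531 - 3P = -245 + 5P gives P* = 97, Q* = 240.
Demand choke price (Qd = 0): P = 177.
CS = ½(177 − 97)(240) = 9600.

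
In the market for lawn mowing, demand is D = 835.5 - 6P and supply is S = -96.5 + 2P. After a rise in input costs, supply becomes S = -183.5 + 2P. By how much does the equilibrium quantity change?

Original equilibrium: P* = 116.5, Q* = 136.5.
New equilibrium: 835.5 - 6P = -183.5 + 2P, so 1019 = 8P and P' = 127.375; Q' = 835.5 − 6(127.375) = 71.25.
Change in quantity: 71.25 − 136.5 = -65.25.

ΔQ = -65.25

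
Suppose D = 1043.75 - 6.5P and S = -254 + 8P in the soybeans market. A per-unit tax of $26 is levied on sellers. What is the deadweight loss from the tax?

Deadweight loss = 35152/29

Pre-tax equilibrium: P* = 89.5, Q* = 462.
Tax on sellers shifts supply to S = -254 + 8(P − 26) = -462 + 8P.
1043.75 - 6.5P = -462 + 8P gives buyer price Pb = 6023/58; sellers receive Ps = 6023/58 − 26 = 4515/58.
New quantity: Q = 1043.75 − 6.5(6023/58) = 10694/29.
DWL = ½ × 26 × (462 − 10694/29) = 35152/29.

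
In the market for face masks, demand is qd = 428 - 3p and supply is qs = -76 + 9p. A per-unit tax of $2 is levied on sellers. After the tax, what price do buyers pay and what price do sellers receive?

Buyers pay $43.5, sellers receive $41.5

Pre-tax equilibrium: p* = 42, q* = 302.
Tax on sellers shifts supply to qs = -76 + 9(p − 2) = -94 + 9p.
428 - 3p = -94 + 9p gives buyer price pb = 43.5; sellers receive ps = 43.5 − 2 = 41.5.
New quantity: q = 428 − 3(43.5) = 297.5.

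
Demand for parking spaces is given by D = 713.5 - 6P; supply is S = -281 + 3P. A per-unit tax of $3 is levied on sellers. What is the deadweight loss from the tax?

Pre-tax equilibrium: P* = 110.5, Q* = 50.5.
Tax on sellers shifts supply to S = -281 + 3(P − 3) = -290 + 3P.
713.5 - 6P = -290 + 3P gives buyer price Pb = 111.5; sellers receive Ps = 111.5 − 3 = 108.5.
New quantity: Q = 713.5 − 6(111.5) = 44.5.
DWL = ½ × 3 × (50.5 − 44.5) = 9.

Deadweight loss = 9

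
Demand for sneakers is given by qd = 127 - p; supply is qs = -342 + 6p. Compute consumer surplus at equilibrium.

Equilibrium: 127 - p = -342 + 6p gives p* = 67, q* = 60.
Demand choke price (qd = 0): p = 127.
CS = ½(127 − 67)(60) = 1800.

Consumer surplus = 1800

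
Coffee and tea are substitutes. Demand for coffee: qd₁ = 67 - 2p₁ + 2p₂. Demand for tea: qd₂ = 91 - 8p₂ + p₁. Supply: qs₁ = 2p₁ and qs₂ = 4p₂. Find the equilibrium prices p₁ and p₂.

Market 1: 67 - 2p₁ + 2p₂ = 2p₁ → 4p₁ - 2p₂ = 67.
Market 2: 12p₂ - p₁ = 91.
Eliminating p₂: 12×(1) + 2×(2) gives 46p₁ = 986, so p₁ = 493/23.
Back-substitute into (2): p₂ = (91 + 1×493/23) / 12 = 431/46.

p₁ = 493/23, p₂ = 431/46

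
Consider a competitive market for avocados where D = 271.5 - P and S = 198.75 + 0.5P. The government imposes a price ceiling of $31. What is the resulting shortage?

Shortage = 26.25

Equilibrium price would be P* = 48.5, so the ceiling at 31 binds.
At P = 31: D = 271.5 − 1(31) = 240.5, S = 198.75 + 0.5(31) = 214.25.
Shortage = 240.5 − 214.25 = 26.25.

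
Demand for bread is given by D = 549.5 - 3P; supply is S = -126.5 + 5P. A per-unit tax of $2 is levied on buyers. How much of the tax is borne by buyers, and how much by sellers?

Buyers bear $1.25, sellers bear $0.75

Pre-tax equilibrium: P* = 84.5, Q* = 296.
Tax on buyers shifts demand to D = 549.5 − 3(P + 2) = 543.5 - 3P.
543.5 - 3P = -126.5 + 5P gives seller price Ps = 83.75; buyers pay Pb = 83.75 + 2 = 85.75.
New quantity: Q = 549.5 − 3(85.75) = 292.25.
Buyer burden = 85.75 − 84.5 = 1.25; seller burden = 84.5 − 83.75 = 0.75.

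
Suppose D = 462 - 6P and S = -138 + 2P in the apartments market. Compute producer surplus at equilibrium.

Producer surplus = 36

Equilibrium: 462 - 6P = -138 + 2P gives P* = 75, Q* = 12.
Supply starts at P = 69 (where S = 0).
PS = ½(75 − 69)(12) = 36.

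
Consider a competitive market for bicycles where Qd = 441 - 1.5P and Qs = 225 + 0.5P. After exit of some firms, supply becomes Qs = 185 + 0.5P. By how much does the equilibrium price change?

Original equilibrium: P* = 108, Q* = 279.
New equilibrium: 441 - 1.5P = 185 + 0.5P, so 256 = 2P and P' = 128; Q' = 441 − 1.5(128) = 249.
Change in price: 128 − 108 = 20.

ΔP = 20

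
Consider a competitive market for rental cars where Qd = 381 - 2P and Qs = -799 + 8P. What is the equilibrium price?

Set Qd = Qs: 381 - 2P = -799 + 8P.
1180 = 10P, so P* = 118.
Q* = 381 − 2(118) = 145.

P* = 118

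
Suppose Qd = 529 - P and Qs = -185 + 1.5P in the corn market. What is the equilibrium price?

Set Qd = Qs: 529 - P = -185 + 1.5P.
714 = 2.5P, so P* = 285.6.
Q* = 529 − 1(285.6) = 243.4.

P* = 285.6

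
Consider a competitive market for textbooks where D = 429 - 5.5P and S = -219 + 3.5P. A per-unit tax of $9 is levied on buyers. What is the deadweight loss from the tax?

Pre-tax equilibrium: P* = 72, Q* = 33.
Tax on buyers shifts demand to D = 429 − 5.5(P + 9) = 379.5 - 5.5P.
379.5 - 5.5P = -219 + 3.5P gives seller price Ps = 66.5; buyers pay Pb = 66.5 + 9 = 75.5.
New quantity: Q = 429 − 5.5(75.5) = 13.75.
DWL = ½ × 9 × (33 − 13.75) = 86.625.

Deadweight loss = 86.625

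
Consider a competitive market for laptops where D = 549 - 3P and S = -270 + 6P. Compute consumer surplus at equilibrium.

Consumer surplus = 12696

Equilibrium: 549 - 3P = -270 + 6P gives P* = 91, Q* = 276.
Demand choke price (D = 0): P = 183.
CS = ½(183 − 91)(276) = 12696.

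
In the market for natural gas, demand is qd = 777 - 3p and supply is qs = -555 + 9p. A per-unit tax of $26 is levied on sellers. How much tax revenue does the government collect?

Pre-tax equilibrium: p* = 111, q* = 444.
Tax on sellers shifts supply to qs = -555 + 9(p − 26) = -789 + 9p.
777 - 3p = -789 + 9p gives buyer price pb = 130.5; sellers receive ps = 130.5 − 26 = 104.5.
New quantity: q = 777 − 3(130.5) = 385.5.
Revenue = 26 × 385.5 = 10023.

Tax revenue = 10023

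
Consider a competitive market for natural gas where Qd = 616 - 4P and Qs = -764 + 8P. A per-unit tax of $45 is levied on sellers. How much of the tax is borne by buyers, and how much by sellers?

Pre-tax equilibrium: P* = 115, Q* = 156.
Tax on sellers shifts supply to Qs = -764 + 8(P − 45) = -1124 + 8P.
616 - 4P = -1124 + 8P gives buyer price Pb = 145; sellers receive Ps = 145 − 45 = 100.
New quantity: Q = 616 − 4(145) = 36.
Buyer burden = 145 − 115 = 30; seller burden = 115 − 100 = 15.

Buyers bear $30, sellers bear $15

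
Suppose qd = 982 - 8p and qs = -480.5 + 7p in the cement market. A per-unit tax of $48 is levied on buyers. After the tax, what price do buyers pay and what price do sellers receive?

Pre-tax equilibrium: p* = 97.5, q* = 202.
Tax on buyers shifts demand to qd = 982 − 8(p + 48) = 598 - 8p.
598 - 8p = -480.5 + 7p gives seller price ps = 71.9; buyers pay pb = 71.9 + 48 = 119.9.
New quantity: q = 982 − 8(119.9) = 22.8.

Buyers pay $119.9, sellers receive $71.9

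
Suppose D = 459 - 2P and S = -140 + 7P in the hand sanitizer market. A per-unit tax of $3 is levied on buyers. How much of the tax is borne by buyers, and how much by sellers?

Pre-tax equilibrium: P* = 599/9, Q* = 2933/9.
Tax on buyers shifts demand to D = 459 − 2(P + 3) = 453 - 2P.
453 - 2P = -140 + 7P gives seller price Ps = 593/9; buyers pay Pb = 593/9 + 3 = 620/9.
New quantity: Q = 459 − 2(620/9) = 2891/9.
Buyer burden = 620/9 − 599/9 = 7/3; seller burden = 599/9 − 593/9 = 2/3.

Buyers bear 7/3, sellers bear 2/3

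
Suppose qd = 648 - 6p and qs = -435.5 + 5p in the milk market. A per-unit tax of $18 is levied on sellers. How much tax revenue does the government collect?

Pre-tax equilibrium: p* = 98.5, q* = 57.
Tax on sellers shifts supply to qs = -435.5 + 5(p − 18) = -525.5 + 5p.
648 - 6p = -525.5 + 5p gives buyer price pb = 2347/22; sellers receive ps = 2347/22 − 18 = 1951/22.
New quantity: q = 648 − 6(2347/22) = 87/11.
Revenue = 18 × 87/11 = 1566/11.

Tax revenue = 1566/11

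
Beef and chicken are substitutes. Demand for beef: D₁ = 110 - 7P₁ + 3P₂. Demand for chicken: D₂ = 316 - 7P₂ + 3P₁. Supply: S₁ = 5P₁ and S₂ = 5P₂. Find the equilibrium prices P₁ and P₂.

Market 1: 110 - 7P₁ + 3P₂ = 5P₁ → 12P₁ - 3P₂ = 110.
Market 2: 12P₂ - 3P₁ = 316.
Eliminating P₂: 12×(1) + 3×(2) gives 135P₁ = 2268, so P₁ = 16.8.
Back-substitute into (2): P₂ = (316 + 3×16.8) / 12 = 458/15.

P₁ = 16.8, P₂ = 458/15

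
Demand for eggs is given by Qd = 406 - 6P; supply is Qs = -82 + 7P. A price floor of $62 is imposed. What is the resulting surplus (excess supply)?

Surplus = 318

Equilibrium price would be P* = 488/13, so the floor at 62 binds.
At P = 62: Qd = 34, Qs = 352.
Surplus = 352 − 34 = 318.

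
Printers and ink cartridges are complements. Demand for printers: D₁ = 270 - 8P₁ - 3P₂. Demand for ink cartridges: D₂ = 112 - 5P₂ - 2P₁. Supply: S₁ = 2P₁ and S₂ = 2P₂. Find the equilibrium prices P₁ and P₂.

P₁ = 24.28125, P₂ = 9.0625

Market 1: 270 - 8P₁ - 3P₂ = 2P₁ → 10P₁ + 3P₂ = 270.
Market 2: 7P₂ + 2P₁ = 112.
Eliminating P₂: 7×(1) − 3×(2) gives 64P₁ = 1554, so P₁ = 24.28125.
Back-substitute into (2): P₂ = (112 − 2×24.28125) / 7 = 9.0625.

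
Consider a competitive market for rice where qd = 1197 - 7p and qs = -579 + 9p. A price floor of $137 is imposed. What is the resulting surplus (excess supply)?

Surplus = 416

Equilibrium price would be p* = 111, so the floor at 137 binds.
At p = 137: qd = 238, qs = 654.
Surplus = 654 − 238 = 416.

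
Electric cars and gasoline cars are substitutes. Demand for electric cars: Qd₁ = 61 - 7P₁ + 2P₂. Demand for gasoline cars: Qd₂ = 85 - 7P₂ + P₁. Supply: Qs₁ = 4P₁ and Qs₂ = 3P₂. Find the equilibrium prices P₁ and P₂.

Market 1: 61 - 7P₁ + 2P₂ = 4P₁ → 11P₁ - 2P₂ = 61.
Market 2: 10P₂ - P₁ = 85.
Eliminating P₂: 10×(1) + 2×(2) gives 108P₁ = 780, so P₁ = 65/9.
Back-substitute into (2): P₂ = (85 + 1×65/9) / 10 = 83/9.

P₁ = 65/9, P₂ = 83/9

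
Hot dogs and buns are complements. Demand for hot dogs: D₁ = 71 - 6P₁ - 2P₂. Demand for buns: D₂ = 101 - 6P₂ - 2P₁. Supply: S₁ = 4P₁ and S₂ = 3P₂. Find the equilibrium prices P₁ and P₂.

Market 1: 71 - 6P₁ - 2P₂ = 4P₁ → 10P₁ + 2P₂ = 71.
Market 2: 9P₂ + 2P₁ = 101.
Eliminating P₂: 9×(1) − 2×(2) gives 86P₁ = 437, so P₁ = 437/86.
Back-substitute into (2): P₂ = (101 − 2×437/86) / 9 = 434/43.

P₁ = 437/86, P₂ = 434/43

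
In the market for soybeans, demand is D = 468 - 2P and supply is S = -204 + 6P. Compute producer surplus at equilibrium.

Equilibrium: 468 - 2P = -204 + 6P gives P* = 84, Q* = 300.
Supply starts at P = 34 (where S = 0).
PS = ½(84 − 34)(300) = 7500.

Producer surplus = 7500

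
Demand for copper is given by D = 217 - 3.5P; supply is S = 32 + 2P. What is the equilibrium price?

Set D = S: 217 - 3.5P = 32 + 2P.
185 = 5.5P, so P* = 370/11.
Q* = 217 − 3.5(370/11) = 1092/11.

P* = 370/11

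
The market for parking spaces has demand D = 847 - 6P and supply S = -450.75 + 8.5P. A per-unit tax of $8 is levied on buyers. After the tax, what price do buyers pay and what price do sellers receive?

Buyers pay 5463/58, sellers receive 4999/58

Pre-tax equilibrium: P* = 89.5, Q* = 310.
Tax on buyers shifts demand to D = 847 − 6(P + 8) = 799 - 6P.
799 - 6P = -450.75 + 8.5P gives seller price Ps = 4999/58; buyers pay Pb = 4999/58 + 8 = 5463/58.
New quantity: Q = 847 − 6(5463/58) = 8174/29.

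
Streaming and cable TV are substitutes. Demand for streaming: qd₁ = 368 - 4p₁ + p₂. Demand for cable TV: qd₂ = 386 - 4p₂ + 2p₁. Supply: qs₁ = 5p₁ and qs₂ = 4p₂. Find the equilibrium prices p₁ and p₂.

Market 1: 368 - 4p₁ + p₂ = 5p₁ → 9p₁ - p₂ = 368.
Market 2: 8p₂ - 2p₁ = 386.
Eliminating p₂: 8×(1) + 1×(2) gives 70p₁ = 3330, so p₁ = 333/7.
Back-substitute into (2): p₂ = (386 + 2×333/7) / 8 = 421/7.

p₁ = 333/7, p₂ = 421/7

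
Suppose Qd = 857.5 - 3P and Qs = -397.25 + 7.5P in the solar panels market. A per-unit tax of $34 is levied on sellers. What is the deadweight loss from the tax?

Deadweight loss = 8670/7

Pre-tax equilibrium: P* = 119.5, Q* = 499.
Tax on sellers shifts supply to Qs = -397.25 + 7.5(P − 34) = -652.25 + 7.5P.
857.5 - 3P = -652.25 + 7.5P gives buyer price Pb = 2013/14; sellers receive Ps = 2013/14 − 34 = 1537/14.
New quantity: Q = 857.5 − 3(2013/14) = 2983/7.
DWL = ½ × 34 × (499 − 2983/7) = 8670/7.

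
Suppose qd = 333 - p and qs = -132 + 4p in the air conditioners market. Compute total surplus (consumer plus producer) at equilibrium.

Equilibrium: 333 - p = -132 + 4p gives p* = 93, q* = 240.
Demand choke price: p = 333; supply starts at p = 33.
CS = ½(333 − 93)(240) = 28800; PS = ½(93 − 33)(240) = 7200.

Total surplus = 36000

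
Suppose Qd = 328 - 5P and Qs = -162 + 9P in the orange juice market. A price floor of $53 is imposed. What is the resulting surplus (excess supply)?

Surplus = 252

Equilibrium price would be P* = 35, so the floor at 53 binds.
At P = 53: Qd = 63, Qs = 315.
Surplus = 315 − 63 = 252.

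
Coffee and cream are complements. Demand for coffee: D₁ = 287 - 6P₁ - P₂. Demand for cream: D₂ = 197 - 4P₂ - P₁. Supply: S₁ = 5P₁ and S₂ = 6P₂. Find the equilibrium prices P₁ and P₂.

P₁ = 2673/109, P₂ = 1880/109

Market 1: 287 - 6P₁ - P₂ = 5P₁ → 11P₁ + P₂ = 287.
Market 2: 10P₂ + P₁ = 197.
Eliminating P₂: 10×(1) − 1×(2) gives 109P₁ = 2673, so P₁ = 2673/109.
Back-substitute into (2): P₂ = (197 − 1×2673/109) / 10 = 1880/109.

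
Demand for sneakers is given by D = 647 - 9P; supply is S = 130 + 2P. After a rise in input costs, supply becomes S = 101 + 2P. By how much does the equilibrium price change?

ΔP = 29/11

Original equilibrium: P* = 47, Q* = 224.
New equilibrium: 647 - 9P = 101 + 2P, so 546 = 11P and P' = 546/11; Q' = 647 − 9(546/11) = 2203/11.
Change in price: 546/11 − 47 = 29/11.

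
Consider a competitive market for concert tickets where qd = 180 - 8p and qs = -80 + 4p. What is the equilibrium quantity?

Set qd = qs: 180 - 8p = -80 + 4p.
260 = 12p, so p* = 65/3.
q* = 180 − 8(65/3) = 20/3.

q* = 20/3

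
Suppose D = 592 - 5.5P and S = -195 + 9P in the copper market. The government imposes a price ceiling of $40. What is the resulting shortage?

Equilibrium price would be P* = 1574/29, so the ceiling at 40 binds.
At P = 40: D = 592 − 5.5(40) = 372, S = -195 + 9(40) = 165.
Shortage = 372 − 165 = 207.

Shortage = 207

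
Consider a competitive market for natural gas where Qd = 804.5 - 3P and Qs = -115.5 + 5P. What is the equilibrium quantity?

Q* = 459.5

Set Qd = Qs: 804.5 - 3P = -115.5 + 5P.
920 = 8P, so P* = 115.
Q* = 804.5 − 3(115) = 459.5.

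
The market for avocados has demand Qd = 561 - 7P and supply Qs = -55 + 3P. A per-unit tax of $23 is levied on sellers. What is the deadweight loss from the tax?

Pre-tax equilibrium: P* = 61.6, Q* = 129.8.
Tax on sellers shifts supply to Qs = -55 + 3(P − 23) = -124 + 3P.
561 - 7P = -124 + 3P gives buyer price Pb = 68.5; sellers receive Ps = 68.5 − 23 = 45.5.
New quantity: Q = 561 − 7(68.5) = 81.5.
DWL = ½ × 23 × (129.8 − 81.5) = 555.45.

Deadweight loss = 555.45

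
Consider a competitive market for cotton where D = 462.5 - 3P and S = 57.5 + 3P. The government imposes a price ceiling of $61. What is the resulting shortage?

Shortage = 39

Equilibrium price would be P* = 67.5, so the ceiling at 61 binds.
At P = 61: D = 462.5 − 3(61) = 279.5, S = 57.5 + 3(61) = 240.5.
Shortage = 279.5 − 240.5 = 39.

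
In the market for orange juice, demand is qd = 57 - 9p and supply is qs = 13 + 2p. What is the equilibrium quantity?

Set qd = qs: 57 - 9p = 13 + 2p.
44 = 11p, so p* = 4.
q* = 57 − 9(4) = 21.

q* = 21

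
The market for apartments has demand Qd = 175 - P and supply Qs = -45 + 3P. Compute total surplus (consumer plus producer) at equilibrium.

Equilibrium: 175 - P = -45 + 3P gives P* = 55, Q* = 120.
Demand choke price: P = 175; supply starts at P = 15.
CS = ½(175 − 55)(120) = 7200; PS = ½(55 − 15)(120) = 2400.

Total surplus = 9600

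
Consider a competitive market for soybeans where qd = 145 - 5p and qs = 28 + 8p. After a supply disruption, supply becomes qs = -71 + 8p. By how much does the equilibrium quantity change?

Original equilibrium: p* = 9, q* = 100.
New equilibrium: 145 - 5p = -71 + 8p, so 216 = 13p and p' = 216/13; q' = 145 − 5(216/13) = 805/13.
Change in quantity: 805/13 − 100 = -495/13.

Δq = -495/13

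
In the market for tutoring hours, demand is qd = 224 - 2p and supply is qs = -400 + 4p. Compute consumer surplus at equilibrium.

Equilibrium: 224 - 2p = -400 + 4p gives p* = 104, q* = 16.
Demand choke price (qd = 0): p = 112.
CS = ½(112 − 104)(16) = 64.

Consumer surplus = 64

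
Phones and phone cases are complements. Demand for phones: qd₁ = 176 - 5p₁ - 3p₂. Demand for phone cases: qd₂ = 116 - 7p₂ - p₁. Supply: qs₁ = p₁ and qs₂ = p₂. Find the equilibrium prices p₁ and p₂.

Market 1: 176 - 5p₁ - 3p₂ = p₁ → 6p₁ + 3p₂ = 176.
Market 2: 8p₂ + p₁ = 116.
Eliminating p₂: 8×(1) − 3×(2) gives 45p₁ = 1060, so p₁ = 212/9.
Back-substitute into (2): p₂ = (116 − 1×212/9) / 8 = 104/9.

p₁ = 212/9, p₂ = 104/9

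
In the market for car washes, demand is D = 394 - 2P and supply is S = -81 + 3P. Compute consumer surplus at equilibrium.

Equilibrium: 394 - 2P = -81 + 3P gives P* = 95, Q* = 204.
Demand choke price (D = 0): P = 197.
CS = ½(197 − 95)(204) = 10404.

Consumer surplus = 10404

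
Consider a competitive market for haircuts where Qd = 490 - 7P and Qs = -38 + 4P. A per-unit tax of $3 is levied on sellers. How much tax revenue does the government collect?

Tax revenue = 4830/11

Pre-tax equilibrium: P* = 48, Q* = 154.
Tax on sellers shifts supply to Qs = -38 + 4(P − 3) = -50 + 4P.
490 - 7P = -50 + 4P gives buyer price Pb = 540/11; sellers receive Ps = 540/11 − 3 = 507/11.
New quantity: Q = 490 − 7(540/11) = 1610/11.
Revenue = 3 × 1610/11 = 4830/11.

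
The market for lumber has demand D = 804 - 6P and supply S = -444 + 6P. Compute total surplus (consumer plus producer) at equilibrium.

Total surplus = 5400

Equilibrium: 804 - 6P = -444 + 6P gives P* = 104, Q* = 180.
Demand choke price: P = 134; supply starts at P = 74.
CS = ½(134 − 104)(180) = 2700; PS = ½(104 − 74)(180) = 2700.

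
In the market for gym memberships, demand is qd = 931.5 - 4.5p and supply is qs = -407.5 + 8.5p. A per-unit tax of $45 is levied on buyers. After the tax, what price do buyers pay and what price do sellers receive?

Pre-tax equilibrium: p* = 103, q* = 468.
Tax on buyers shifts demand to qd = 931.5 − 4.5(p + 45) = 729 - 4.5p.
729 - 4.5p = -407.5 + 8.5p gives seller price ps = 2273/26; buyers pay pb = 2273/26 + 45 = 3443/26.
New quantity: q = 931.5 − 4.5(3443/26) = 17451/52.

Buyers pay 3443/26, sellers receive 2273/26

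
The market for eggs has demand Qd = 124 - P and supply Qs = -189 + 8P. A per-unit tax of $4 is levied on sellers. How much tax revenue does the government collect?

Pre-tax equilibrium: P* = 313/9, Q* = 803/9.
Tax on sellers shifts supply to Qs = -189 + 8(P − 4) = -221 + 8P.
124 - P = -221 + 8P gives buyer price Pb = 115/3; sellers receive Ps = 115/3 − 4 = 103/3.
New quantity: Q = 124 − 1(115/3) = 257/3.
Revenue = 4 × 257/3 = 1028/3.

Tax revenue = 1028/3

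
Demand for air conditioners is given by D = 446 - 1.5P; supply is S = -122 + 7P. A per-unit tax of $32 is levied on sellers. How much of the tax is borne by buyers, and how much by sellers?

Pre-tax equilibrium: P* = 1136/17, Q* = 5878/17.
Tax on sellers shifts supply to S = -122 + 7(P − 32) = -346 + 7P.
446 - 1.5P = -346 + 7P gives buyer price Pb = 1584/17; sellers receive Ps = 1584/17 − 32 = 1040/17.
New quantity: Q = 446 − 1.5(1584/17) = 5206/17.
Buyer burden = 1584/17 − 1136/17 = 448/17; seller burden = 1136/17 − 1040/17 = 96/17.

Buyers bear 448/17, sellers bear 96/17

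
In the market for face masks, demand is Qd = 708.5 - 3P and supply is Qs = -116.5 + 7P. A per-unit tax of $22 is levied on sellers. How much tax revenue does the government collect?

Pre-tax equilibrium: P* = 82.5, Q* = 461.
Tax on sellers shifts supply to Qs = -116.5 + 7(P − 22) = -270.5 + 7P.
708.5 - 3P = -270.5 + 7P gives buyer price Pb = 97.9; sellers receive Ps = 97.9 − 22 = 75.9.
New quantity: Q = 708.5 − 3(97.9) = 414.8.
Revenue = 22 × 414.8 = 9125.6.

Tax revenue = 9125.6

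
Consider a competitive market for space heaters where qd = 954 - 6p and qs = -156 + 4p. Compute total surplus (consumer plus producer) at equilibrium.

Total surplus = 17280

Equilibrium: 954 - 6p = -156 + 4p gives p* = 111, q* = 288.
Demand choke price: p = 159; supply starts at p = 39.
CS = ½(159 − 111)(288) = 6912; PS = ½(111 − 39)(288) = 10368.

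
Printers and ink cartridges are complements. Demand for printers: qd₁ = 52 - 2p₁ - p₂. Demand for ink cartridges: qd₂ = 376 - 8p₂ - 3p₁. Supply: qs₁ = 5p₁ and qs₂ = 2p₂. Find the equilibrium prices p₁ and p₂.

Market 1: 52 - 2p₁ - p₂ = 5p₁ → 7p₁ + p₂ = 52.
Market 2: 10p₂ + 3p₁ = 376.
Eliminating p₂: 10×(1) − 1×(2) gives 67p₁ = 144, so p₁ = 144/67.
Back-substitute into (2): p₂ = (376 − 3×144/67) / 10 = 2476/67.

p₁ = 144/67, p₂ = 2476/67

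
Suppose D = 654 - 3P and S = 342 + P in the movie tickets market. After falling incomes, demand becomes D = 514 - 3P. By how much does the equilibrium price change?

Original equilibrium: P* = 78, Q* = 420.
New equilibrium: 514 - 3P = 342 + P, so 172 = 4P and P' = 43; Q' = 514 − 3(43) = 385.
Change in price: 43 − 78 = -35.

ΔP = -35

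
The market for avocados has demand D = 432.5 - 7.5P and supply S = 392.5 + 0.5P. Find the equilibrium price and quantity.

Set D = S: 432.5 - 7.5P = 392.5 + 0.5P.
40 = 8P, so P* = 5.
Q* = 432.5 − 7.5(5) = 395.

P* = 5, Q* = 395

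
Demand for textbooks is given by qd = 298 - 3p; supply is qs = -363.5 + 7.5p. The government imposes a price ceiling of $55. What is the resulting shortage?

Shortage = 84

Equilibrium price would be p* = 63, so the ceiling at 55 binds.
At p = 55: qd = 298 − 3(55) = 133, qs = -363.5 + 7.5(55) = 49.
Shortage = 133 − 49 = 84.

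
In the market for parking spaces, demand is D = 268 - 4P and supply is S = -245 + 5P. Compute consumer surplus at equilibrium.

Equilibrium: 268 - 4P = -245 + 5P gives P* = 57, Q* = 40.
Demand choke price (D = 0): P = 67.
CS = ½(67 − 57)(40) = 200.

Consumer surplus = 200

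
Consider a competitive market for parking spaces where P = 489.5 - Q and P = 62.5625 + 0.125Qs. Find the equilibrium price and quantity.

Set the two price expressions equal: 489.5 - Q = 62.5625 + 0.125Q.
426.9375 = 1.125Q, so Q* = 379.5.
P* = 489.5 − (1)(379.5) = 110.

P* = 110, Q* = 379.5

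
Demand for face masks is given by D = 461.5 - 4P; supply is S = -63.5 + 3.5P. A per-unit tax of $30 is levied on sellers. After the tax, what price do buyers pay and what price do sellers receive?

Pre-tax equilibrium: P* = 70, Q* = 181.5.
Tax on sellers shifts supply to S = -63.5 + 3.5(P − 30) = -168.5 + 3.5P.
461.5 - 4P = -168.5 + 3.5P gives buyer price Pb = 84; sellers receive Ps = 84 − 30 = 54.
New quantity: Q = 461.5 − 4(84) = 125.5.

Buyers pay $84, sellers receive $54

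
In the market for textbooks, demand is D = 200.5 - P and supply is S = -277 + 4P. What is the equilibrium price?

P* = 95.5

Set D = S: 200.5 - P = -277 + 4P.
477.5 = 5P, so P* = 95.5.
Q* = 200.5 − 1(95.5) = 105.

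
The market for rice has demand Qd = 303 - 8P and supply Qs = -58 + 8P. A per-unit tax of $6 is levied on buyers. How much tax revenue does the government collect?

Tax revenue = 591

Pre-tax equilibrium: P* = 22.5625, Q* = 122.5.
Tax on buyers shifts demand to Qd = 303 − 8(P + 6) = 255 - 8P.
255 - 8P = -58 + 8P gives seller price Ps = 19.5625; buyers pay Pb = 19.5625 + 6 = 25.5625.
New quantity: Q = 303 − 8(25.5625) = 98.5.
Revenue = 6 × 98.5 = 591.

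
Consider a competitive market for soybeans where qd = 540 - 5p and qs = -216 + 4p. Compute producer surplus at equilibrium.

Producer surplus = 1800

Equilibrium: 540 - 5p = -216 + 4p gives p* = 84, q* = 120.
Supply starts at p = 54 (where qs = 0).
PS = ½(84 − 54)(120) = 1800.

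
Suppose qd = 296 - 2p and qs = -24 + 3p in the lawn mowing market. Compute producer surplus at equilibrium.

Equilibrium: 296 - 2p = -24 + 3p gives p* = 64, q* = 168.
Supply starts at p = 8 (where qs = 0).
PS = ½(64 − 8)(168) = 4704.

Producer surplus = 4704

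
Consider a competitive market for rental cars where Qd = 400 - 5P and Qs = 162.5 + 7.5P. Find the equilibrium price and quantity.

P* = 19, Q* = 305

Set Qd = Qs: 400 - 5P = 162.5 + 7.5P.
237.5 = 12.5P, so P* = 19.
Q* = 400 − 5(19) = 305.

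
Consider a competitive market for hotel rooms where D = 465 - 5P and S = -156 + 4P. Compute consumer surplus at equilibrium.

Equilibrium: 465 - 5P = -156 + 4P gives P* = 69, Q* = 120.
Demand choke price (D = 0): P = 93.
CS = ½(93 − 69)(120) = 1440.

Consumer surplus = 1440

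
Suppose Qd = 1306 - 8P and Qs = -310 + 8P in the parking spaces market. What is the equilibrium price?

P* = 101

Set Qd = Qs: 1306 - 8P = -310 + 8P.
1616 = 16P, so P* = 101.
Q* = 1306 − 8(101) = 498.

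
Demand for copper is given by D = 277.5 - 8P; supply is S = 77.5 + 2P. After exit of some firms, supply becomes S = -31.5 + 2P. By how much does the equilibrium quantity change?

Original equilibrium: P* = 20, Q* = 117.5.
New equilibrium: 277.5 - 8P = -31.5 + 2P, so 309 = 10P and P' = 30.9; Q' = 277.5 − 8(30.9) = 30.3.
Change in quantity: 30.3 − 117.5 = -87.2.

ΔQ = -87.2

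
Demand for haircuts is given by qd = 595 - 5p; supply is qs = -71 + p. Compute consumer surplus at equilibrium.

Consumer surplus = 160

Equilibrium: 595 - 5p = -71 + p gives p* = 111, q* = 40.
Demand choke price (qd = 0): p = 119.
CS = ½(119 − 111)(40) = 160.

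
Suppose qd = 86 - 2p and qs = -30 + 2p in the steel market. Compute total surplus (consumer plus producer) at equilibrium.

Total surplus = 392

Equilibrium: 86 - 2p = -30 + 2p gives p* = 29, q* = 28.
Demand choke price: p = 43; supply starts at p = 15.
CS = ½(43 − 29)(28) = 196; PS = ½(29 − 15)(28) = 196.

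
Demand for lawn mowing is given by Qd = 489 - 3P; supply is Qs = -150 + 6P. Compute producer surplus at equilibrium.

Producer surplus = 6348

Equilibrium: 489 - 3P = -150 + 6P gives P* = 71, Q* = 276.
Supply starts at P = 25 (where Qs = 0).
PS = ½(71 − 25)(276) = 6348.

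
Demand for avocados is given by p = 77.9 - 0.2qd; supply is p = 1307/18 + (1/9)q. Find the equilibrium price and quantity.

Set the two price expressions equal: 77.9 - 0.2q = 1307/18 + (1/9)q.
238/45 = (14/45)q, so q* = 17.
p* = 77.9 − (0.2)(17) = 74.5.

p* = 74.5, q* = 17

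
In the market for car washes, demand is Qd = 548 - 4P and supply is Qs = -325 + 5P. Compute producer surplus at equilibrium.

Producer surplus = 2560

Equilibrium: 548 - 4P = -325 + 5P gives P* = 97, Q* = 160.
Supply starts at P = 65 (where Qs = 0).
PS = ½(97 − 65)(160) = 2560.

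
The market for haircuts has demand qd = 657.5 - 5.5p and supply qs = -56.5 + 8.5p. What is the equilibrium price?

Set qd = qs: 657.5 - 5.5p = -56.5 + 8.5p.
714 = 14p, so p* = 51.
q* = 657.5 − 5.5(51) = 377.

p* = 51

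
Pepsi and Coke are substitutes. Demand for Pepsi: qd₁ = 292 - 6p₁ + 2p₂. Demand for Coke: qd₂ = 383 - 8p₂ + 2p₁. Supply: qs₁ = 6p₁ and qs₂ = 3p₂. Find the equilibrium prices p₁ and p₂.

p₁ = 31.078125, p₂ = 40.46875

Market 1: 292 - 6p₁ + 2p₂ = 6p₁ → 12p₁ - 2p₂ = 292.
Market 2: 11p₂ - 2p₁ = 383.
Eliminating p₂: 11×(1) + 2×(2) gives 128p₁ = 3978, so p₁ = 31.078125.
Back-substitute into (2): p₂ = (383 + 2×31.078125) / 11 = 40.46875.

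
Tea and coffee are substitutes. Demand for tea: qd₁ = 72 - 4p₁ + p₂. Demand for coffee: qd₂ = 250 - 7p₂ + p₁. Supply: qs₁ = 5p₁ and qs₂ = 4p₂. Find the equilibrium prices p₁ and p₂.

Market 1: 72 - 4p₁ + p₂ = 5p₁ → 9p₁ - p₂ = 72.
Market 2: 11p₂ - p₁ = 250.
Eliminating p₂: 11×(1) + 1×(2) gives 98p₁ = 1042, so p₁ = 521/49.
Back-substitute into (2): p₂ = (250 + 1×521/49) / 11 = 1161/49.

p₁ = 521/49, p₂ = 1161/49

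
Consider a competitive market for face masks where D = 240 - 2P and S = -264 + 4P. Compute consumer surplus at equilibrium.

Consumer surplus = 1296

Equilibrium: 240 - 2P = -264 + 4P gives P* = 84, Q* = 72.
Demand choke price (D = 0): P = 120.
CS = ½(120 − 84)(72) = 1296.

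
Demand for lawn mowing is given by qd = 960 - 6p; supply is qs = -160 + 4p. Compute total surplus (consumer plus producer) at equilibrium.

Equilibrium: 960 - 6p = -160 + 4p gives p* = 112, q* = 288.
Demand choke price: p = 160; supply starts at p = 40.
CS = ½(160 − 112)(288) = 6912; PS = ½(112 − 40)(288) = 10368.

Total surplus = 17280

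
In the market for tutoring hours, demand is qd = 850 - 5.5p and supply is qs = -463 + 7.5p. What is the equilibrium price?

p* = 101

Set qd = qs: 850 - 5.5p = -463 + 7.5p.
1313 = 13p, so p* = 101.
q* = 850 − 5.5(101) = 294.5.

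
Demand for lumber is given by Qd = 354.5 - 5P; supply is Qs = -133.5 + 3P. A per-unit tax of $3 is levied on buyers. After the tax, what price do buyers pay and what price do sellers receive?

Pre-tax equilibrium: P* = 61, Q* = 49.5.
Tax on buyers shifts demand to Qd = 354.5 − 5(P + 3) = 339.5 - 5P.
339.5 - 5P = -133.5 + 3P gives seller price Ps = 59.125; buyers pay Pb = 59.125 + 3 = 62.125.
New quantity: Q = 354.5 − 5(62.125) = 43.875.

Buyers pay $62.125, sellers receive $59.125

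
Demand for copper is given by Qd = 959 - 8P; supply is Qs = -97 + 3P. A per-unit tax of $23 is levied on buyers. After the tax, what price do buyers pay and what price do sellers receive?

Buyers pay 1125/11, sellers receive 872/11

Pre-tax equilibrium: P* = 96, Q* = 191.
Tax on buyers shifts demand to Qd = 959 − 8(P + 23) = 775 - 8P.
775 - 8P = -97 + 3P gives seller price Ps = 872/11; buyers pay Pb = 872/11 + 23 = 1125/11.
New quantity: Q = 959 − 8(1125/11) = 1549/11.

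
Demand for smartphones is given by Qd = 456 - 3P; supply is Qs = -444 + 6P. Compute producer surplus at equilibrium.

Equilibrium: 456 - 3P = -444 + 6P gives P* = 100, Q* = 156.
Supply starts at P = 74 (where Qs = 0).
PS = ½(100 − 74)(156) = 2028.

Producer surplus = 2028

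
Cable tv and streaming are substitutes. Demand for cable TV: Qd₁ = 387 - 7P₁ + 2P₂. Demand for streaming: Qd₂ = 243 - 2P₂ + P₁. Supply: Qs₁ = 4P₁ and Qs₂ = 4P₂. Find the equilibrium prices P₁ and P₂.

P₁ = 43.875, P₂ = 47.8125

Market 1: 387 - 7P₁ + 2P₂ = 4P₁ → 11P₁ - 2P₂ = 387.
Market 2: 6P₂ - P₁ = 243.
Eliminating P₂: 6×(1) + 2×(2) gives 64P₁ = 2808, so P₁ = 43.875.
Back-substitute into (2): P₂ = (243 + 1×43.875) / 6 = 47.8125.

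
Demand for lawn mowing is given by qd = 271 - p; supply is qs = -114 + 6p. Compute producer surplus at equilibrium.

Producer surplus = 3888

Equilibrium: 271 - p = -114 + 6p gives p* = 55, q* = 216.
Supply starts at p = 19 (where qs = 0).
PS = ½(55 − 19)(216) = 3888.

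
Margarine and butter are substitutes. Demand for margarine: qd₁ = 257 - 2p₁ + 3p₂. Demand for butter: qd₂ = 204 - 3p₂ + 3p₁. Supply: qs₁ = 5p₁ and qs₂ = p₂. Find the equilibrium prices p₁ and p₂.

p₁ = 1640/19, p₂ = 2199/19

Market 1: 257 - 2p₁ + 3p₂ = 5p₁ → 7p₁ - 3p₂ = 257.
Market 2: 4p₂ - 3p₁ = 204.
Eliminating p₂: 4×(1) + 3×(2) gives 19p₁ = 1640, so p₁ = 1640/19.
Back-substitute into (2): p₂ = (204 + 3×1640/19) / 4 = 2199/19.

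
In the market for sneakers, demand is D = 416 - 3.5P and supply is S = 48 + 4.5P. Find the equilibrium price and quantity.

P* = 46, Q* = 255

Set D = S: 416 - 3.5P = 48 + 4.5P.
368 = 8P, so P* = 46.
Q* = 416 − 3.5(46) = 255.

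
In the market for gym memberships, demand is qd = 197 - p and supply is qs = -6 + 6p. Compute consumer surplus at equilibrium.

Equilibrium: 197 - p = -6 + 6p gives p* = 29, q* = 168.
Demand choke price (qd = 0): p = 197.
CS = ½(197 − 29)(168) = 14112.

Consumer surplus = 14112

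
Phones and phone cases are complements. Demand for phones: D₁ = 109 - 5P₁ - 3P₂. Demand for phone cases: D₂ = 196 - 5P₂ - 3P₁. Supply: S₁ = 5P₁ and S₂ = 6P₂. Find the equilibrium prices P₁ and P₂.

P₁ = 611/101, P₂ = 1633/101

Market 1: 109 - 5P₁ - 3P₂ = 5P₁ → 10P₁ + 3P₂ = 109.
Market 2: 11P₂ + 3P₁ = 196.
Eliminating P₂: 11×(1) − 3×(2) gives 101P₁ = 611, so P₁ = 611/101.
Back-substitute into (2): P₂ = (196 − 3×611/101) / 11 = 1633/101.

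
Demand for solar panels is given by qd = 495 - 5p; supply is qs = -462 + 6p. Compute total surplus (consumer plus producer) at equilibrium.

Equilibrium: 495 - 5p = -462 + 6p gives p* = 87, q* = 60.
Demand choke price: p = 99; supply starts at p = 77.
CS = ½(99 − 87)(60) = 360; PS = ½(87 − 77)(60) = 300.

Total surplus = 660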